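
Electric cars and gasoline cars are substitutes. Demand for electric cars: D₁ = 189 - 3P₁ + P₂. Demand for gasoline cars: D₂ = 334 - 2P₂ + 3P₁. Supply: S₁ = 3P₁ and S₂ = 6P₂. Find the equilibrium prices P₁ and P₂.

P₁ = 1846/45, P₂ = 857/15

Market 1: 189 - 3P₁ + P₂ = 3P₁ → 6P₁ - P₂ = 189.
Market 2: 8P₂ - 3P₁ = 334.
Eliminating P₂: 8×(1) + 1×(2) gives 45P₁ = 1846, so P₁ = 1846/45.
Back-substitute into (2): P₂ = (334 + 3×1846/45) / 8 = 857/15.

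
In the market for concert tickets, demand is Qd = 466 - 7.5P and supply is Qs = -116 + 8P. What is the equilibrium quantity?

Set Qd = Qs: 466 - 7.5P = -116 + 8P.
582 = 15.5P, so P* = 1164/31.
Q* = 466 − 7.5(1164/31) = 5716/31.

Q* = 5716/31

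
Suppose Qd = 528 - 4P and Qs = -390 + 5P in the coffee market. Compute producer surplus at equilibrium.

Producer surplus = 1440

Equilibrium: 528 - 4P = -390 + 5P gives P* = 102, Q* = 120.
Supply starts at P = 78 (where Qs = 0).
PS = ½(102 − 78)(120) = 1440.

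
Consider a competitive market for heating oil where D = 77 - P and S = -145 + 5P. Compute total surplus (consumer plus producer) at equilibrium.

Equilibrium: 77 - P = -145 + 5P gives P* = 37, Q* = 40.
Demand choke price: P = 77; supply starts at P = 29.
CS = ½(77 − 37)(40) = 800; PS = ½(37 − 29)(40) = 160.

Total surplus = 960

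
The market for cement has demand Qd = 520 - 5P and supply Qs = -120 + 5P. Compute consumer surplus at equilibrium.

Equilibrium: 520 - 5P = -120 + 5P gives P* = 64, Q* = 200.
Demand choke price (Qd = 0): P = 104.
CS = ½(104 − 64)(200) = 4000.

Consumer surplus = 4000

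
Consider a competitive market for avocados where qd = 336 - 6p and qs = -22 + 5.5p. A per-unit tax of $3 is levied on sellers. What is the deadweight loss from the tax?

Deadweight loss = 297/23

Pre-tax equilibrium: p* = 716/23, q* = 3432/23.
Tax on sellers shifts supply to qs = -22 + 5.5(p − 3) = -38.5 + 5.5p.
336 - 6p = -38.5 + 5.5p gives buyer price pb = 749/23; sellers receive ps = 749/23 − 3 = 680/23.
New quantity: q = 336 − 6(749/23) = 3234/23.
DWL = ½ × 3 × (3432/23 − 3234/23) = 297/23.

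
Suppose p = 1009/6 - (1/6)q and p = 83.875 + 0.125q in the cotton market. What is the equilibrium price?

p* = 120

Set the two price expressions equal: 1009/6 - (1/6)q = 83.875 + 0.125q.
2023/24 = (7/24)q, so q* = 289.
p* = 1009/6 − (1/6)(289) = 120.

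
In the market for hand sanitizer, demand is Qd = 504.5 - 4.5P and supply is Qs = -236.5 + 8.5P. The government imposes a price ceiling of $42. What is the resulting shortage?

Equilibrium price would be P* = 57, so the ceiling at 42 binds.
At P = 42: Qd = 504.5 − 4.5(42) = 315.5, Qs = -236.5 + 8.5(42) = 120.5.
Shortage = 315.5 − 120.5 = 195.

Shortage = 195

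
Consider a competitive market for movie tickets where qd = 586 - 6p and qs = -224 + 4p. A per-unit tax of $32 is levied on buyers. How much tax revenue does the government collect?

Tax revenue = 742.4

Pre-tax equilibrium: p* = 81, q* = 100.
Tax on buyers shifts demand to qd = 586 − 6(p + 32) = 394 - 6p.
394 - 6p = -224 + 4p gives seller price ps = 61.8; buyers pay pb = 61.8 + 32 = 93.8.
New quantity: q = 586 − 6(93.8) = 23.2.
Revenue = 32 × 23.2 = 742.4.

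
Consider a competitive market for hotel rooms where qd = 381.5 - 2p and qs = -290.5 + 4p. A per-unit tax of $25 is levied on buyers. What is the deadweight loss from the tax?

Pre-tax equilibrium: p* = 112, q* = 157.5.
Tax on buyers shifts demand to qd = 381.5 − 2(p + 25) = 331.5 - 2p.
331.5 - 2p = -290.5 + 4p gives seller price ps = 311/3; buyers pay pb = 311/3 + 25 = 386/3.
New quantity: q = 381.5 − 2(386/3) = 745/6.
DWL = ½ × 25 × (157.5 − 745/6) = 1250/3.

Deadweight loss = 1250/3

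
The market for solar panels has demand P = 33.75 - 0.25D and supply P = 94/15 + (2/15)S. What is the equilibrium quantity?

Set the two price expressions equal: 33.75 - 0.25Q = 94/15 + (2/15)Q.
1649/60 = (23/60)Q, so Q* = 1649/23.
P* = 33.75 − (0.25)(1649/23) = 364/23.

Q* = 1649/23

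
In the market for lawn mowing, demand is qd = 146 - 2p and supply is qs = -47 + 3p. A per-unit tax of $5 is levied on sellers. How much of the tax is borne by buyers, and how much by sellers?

Buyers bear $3, sellers bear $2

Pre-tax equilibrium: p* = 38.6, q* = 68.8.
Tax on sellers shifts supply to qs = -47 + 3(p − 5) = -62 + 3p.
146 - 2p = -62 + 3p gives buyer price pb = 41.6; sellers receive ps = 41.6 − 5 = 36.6.
New quantity: q = 146 − 2(41.6) = 62.8.
Buyer burden = 41.6 − 38.6 = 3; seller burden = 38.6 − 36.6 = 2.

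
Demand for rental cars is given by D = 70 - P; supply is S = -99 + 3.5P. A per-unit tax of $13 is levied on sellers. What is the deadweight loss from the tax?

Pre-tax equilibrium: P* = 338/9, Q* = 292/9.
Tax on sellers shifts supply to S = -99 + 3.5(P − 13) = -144.5 + 3.5P.
70 - P = -144.5 + 3.5P gives buyer price Pb = 143/3; sellers receive Ps = 143/3 − 13 = 104/3.
New quantity: Q = 70 − 1(143/3) = 67/3.
DWL = ½ × 13 × (292/9 − 67/3) = 1183/18.

Deadweight loss = 1183/18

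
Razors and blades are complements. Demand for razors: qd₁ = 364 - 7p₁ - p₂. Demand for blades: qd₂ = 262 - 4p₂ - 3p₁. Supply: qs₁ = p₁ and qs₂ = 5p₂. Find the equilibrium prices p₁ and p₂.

Market 1: 364 - 7p₁ - p₂ = p₁ → 8p₁ + p₂ = 364.
Market 2: 9p₂ + 3p₁ = 262.
Eliminating p₂: 9×(1) − 1×(2) gives 69p₁ = 3014, so p₁ = 3014/69.
Back-substitute into (2): p₂ = (262 − 3×3014/69) / 9 = 1004/69.

p₁ = 3014/69, p₂ = 1004/69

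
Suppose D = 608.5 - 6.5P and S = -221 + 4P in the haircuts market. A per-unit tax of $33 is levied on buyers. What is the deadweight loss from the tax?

Deadweight loss = 9438/7

Pre-tax equilibrium: P* = 79, Q* = 95.
Tax on buyers shifts demand to D = 608.5 − 6.5(P + 33) = 394 - 6.5P.
394 - 6.5P = -221 + 4P gives seller price Ps = 410/7; buyers pay Pb = 410/7 + 33 = 641/7.
New quantity: Q = 608.5 − 6.5(641/7) = 93/7.
DWL = ½ × 33 × (95 − 93/7) = 9438/7.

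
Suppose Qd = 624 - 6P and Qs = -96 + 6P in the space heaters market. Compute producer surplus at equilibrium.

Producer surplus = 5808

Equilibrium: 624 - 6P = -96 + 6P gives P* = 60, Q* = 264.
Supply starts at P = 16 (where Qs = 0).
PS = ½(60 − 16)(264) = 5808.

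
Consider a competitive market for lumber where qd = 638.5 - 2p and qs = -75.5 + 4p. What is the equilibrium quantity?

q* = 400.5

Set qd = qs: 638.5 - 2p = -75.5 + 4p.
714 = 6p, so p* = 119.
q* = 638.5 − 2(119) = 400.5.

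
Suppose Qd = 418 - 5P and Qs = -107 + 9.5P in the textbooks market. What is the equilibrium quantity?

Set Qd = Qs: 418 - 5P = -107 + 9.5P.
525 = 14.5P, so P* = 1050/29.
Q* = 418 − 5(1050/29) = 6872/29.

Q* = 6872/29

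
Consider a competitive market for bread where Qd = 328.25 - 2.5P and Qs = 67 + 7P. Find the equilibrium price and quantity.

P* = 27.5, Q* = 259.5

Set Qd = Qs: 328.25 - 2.5P = 67 + 7P.
261.25 = 9.5P, so P* = 27.5.
Q* = 328.25 − 2.5(27.5) = 259.5.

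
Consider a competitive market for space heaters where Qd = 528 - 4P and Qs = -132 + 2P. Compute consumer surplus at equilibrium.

Consumer surplus = 968

Equilibrium: 528 - 4P = -132 + 2P gives P* = 110, Q* = 88.
Demand choke price (Qd = 0): P = 132.
CS = ½(132 − 110)(88) = 968.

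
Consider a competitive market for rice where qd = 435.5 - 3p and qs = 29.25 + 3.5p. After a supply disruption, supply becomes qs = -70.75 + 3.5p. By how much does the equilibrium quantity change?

Δq = -600/13

Original equilibrium: p* = 62.5, q* = 248.
New equilibrium: 435.5 - 3p = -70.75 + 3.5p, so 506.25 = 6.5p and p' = 2025/26; q' = 435.5 − 3(2025/26) = 2624/13.
Change in quantity: 2624/13 − 248 = -600/13.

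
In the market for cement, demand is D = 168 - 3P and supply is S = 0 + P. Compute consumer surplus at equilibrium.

Consumer surplus = 294

Equilibrium: 168 - 3P = 0 + P gives P* = 42, Q* = 42.
Demand choke price (D = 0): P = 56.
CS = ½(56 − 42)(42) = 294.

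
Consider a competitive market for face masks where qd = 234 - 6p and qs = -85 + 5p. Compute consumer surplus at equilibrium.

Equilibrium: 234 - 6p = -85 + 5p gives p* = 29, q* = 60.
Demand choke price (qd = 0): p = 39.
CS = ½(39 − 29)(60) = 300.

Consumer surplus = 300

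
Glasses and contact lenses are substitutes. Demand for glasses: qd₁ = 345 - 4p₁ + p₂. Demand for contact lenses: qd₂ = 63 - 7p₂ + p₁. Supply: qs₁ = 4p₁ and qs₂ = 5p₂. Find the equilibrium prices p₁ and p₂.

Market 1: 345 - 4p₁ + p₂ = 4p₁ → 8p₁ - p₂ = 345.
Market 2: 12p₂ - p₁ = 63.
Eliminating p₂: 12×(1) + 1×(2) gives 95p₁ = 4203, so p₁ = 4203/95.
Back-substitute into (2): p₂ = (63 + 1×4203/95) / 12 = 849/95.

p₁ = 4203/95, p₂ = 849/95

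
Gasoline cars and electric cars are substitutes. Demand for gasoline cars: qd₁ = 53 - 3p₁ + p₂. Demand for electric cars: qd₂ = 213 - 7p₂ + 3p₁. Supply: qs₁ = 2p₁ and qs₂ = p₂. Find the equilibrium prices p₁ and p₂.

Market 1: 53 - 3p₁ + p₂ = 2p₁ → 5p₁ - p₂ = 53.
Market 2: 8p₂ - 3p₁ = 213.
Eliminating p₂: 8×(1) + 1×(2) gives 37p₁ = 637, so p₁ = 637/37.
Back-substitute into (2): p₂ = (213 + 3×637/37) / 8 = 1224/37.

p₁ = 637/37, p₂ = 1224/37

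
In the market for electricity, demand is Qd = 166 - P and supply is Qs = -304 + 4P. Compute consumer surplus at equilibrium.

Equilibrium: 166 - P = -304 + 4P gives P* = 94, Q* = 72.
Demand choke price (Qd = 0): P = 166.
CS = ½(166 − 94)(72) = 2592.

Consumer surplus = 2592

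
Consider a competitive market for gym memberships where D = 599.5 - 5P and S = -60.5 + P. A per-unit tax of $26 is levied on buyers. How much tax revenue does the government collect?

Tax revenue = 2171/3

Pre-tax equilibrium: P* = 110, Q* = 49.5.
Tax on buyers shifts demand to D = 599.5 − 5(P + 26) = 469.5 - 5P.
469.5 - 5P = -60.5 + P gives seller price Ps = 265/3; buyers pay Pb = 265/3 + 26 = 343/3.
New quantity: Q = 599.5 − 5(343/3) = 167/6.
Revenue = 26 × 167/6 = 2171/3.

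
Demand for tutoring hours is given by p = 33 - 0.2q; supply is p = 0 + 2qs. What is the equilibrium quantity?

q* = 15

Set the two price expressions equal: 33 - 0.2q = 0 + 2q.
33 = 2.2q, so q* = 15.
p* = 33 − (0.2)(15) = 30.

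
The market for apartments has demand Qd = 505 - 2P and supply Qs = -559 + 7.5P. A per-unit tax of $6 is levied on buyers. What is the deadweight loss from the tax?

Deadweight loss = 540/19

Pre-tax equilibrium: P* = 112, Q* = 281.
Tax on buyers shifts demand to Qd = 505 − 2(P + 6) = 493 - 2P.
493 - 2P = -559 + 7.5P gives seller price Ps = 2104/19; buyers pay Pb = 2104/19 + 6 = 2218/19.
New quantity: Q = 505 − 2(2218/19) = 5159/19.
DWL = ½ × 6 × (281 − 5159/19) = 540/19.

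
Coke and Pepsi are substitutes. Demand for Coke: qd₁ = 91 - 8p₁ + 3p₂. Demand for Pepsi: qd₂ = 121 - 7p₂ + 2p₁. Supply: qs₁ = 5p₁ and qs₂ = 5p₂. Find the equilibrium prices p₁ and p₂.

Market 1: 91 - 8p₁ + 3p₂ = 5p₁ → 13p₁ - 3p₂ = 91.
Market 2: 12p₂ - 2p₁ = 121.
Eliminating p₂: 12×(1) + 3×(2) gives 150p₁ = 1455, so p₁ = 9.7.
Back-substitute into (2): p₂ = (121 + 2×9.7) / 12 = 11.7.

p₁ = 9.7, p₂ = 11.7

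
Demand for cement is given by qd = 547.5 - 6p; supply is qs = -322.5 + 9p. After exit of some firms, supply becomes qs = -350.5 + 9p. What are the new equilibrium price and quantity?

Original equilibrium: p* = 58, q* = 199.5.
New equilibrium: 547.5 - 6p = -350.5 + 9p, so 898 = 15p and p' = 898/15; q' = 547.5 − 6(898/15) = 188.3.

p' = 898/15, q' = 188.3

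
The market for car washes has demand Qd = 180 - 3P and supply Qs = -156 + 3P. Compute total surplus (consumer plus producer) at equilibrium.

Total surplus = 48

Equilibrium: 180 - 3P = -156 + 3P gives P* = 56, Q* = 12.
Demand choke price: P = 60; supply starts at P = 52.
CS = ½(60 − 56)(12) = 24; PS = ½(56 − 52)(12) = 24.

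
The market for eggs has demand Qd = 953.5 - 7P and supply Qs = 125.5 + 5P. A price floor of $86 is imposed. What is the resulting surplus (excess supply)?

Equilibrium price would be P* = 69, so the floor at 86 binds.
At P = 86: Qd = 351.5, Qs = 555.5.
Surplus = 555.5 − 351.5 = 204.

Surplus = 204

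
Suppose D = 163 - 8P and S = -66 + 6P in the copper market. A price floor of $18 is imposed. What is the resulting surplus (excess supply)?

Surplus = 23

Equilibrium price would be P* = 229/14, so the floor at 18 binds.
At P = 18: D = 19, S = 42.
Surplus = 42 − 19 = 23.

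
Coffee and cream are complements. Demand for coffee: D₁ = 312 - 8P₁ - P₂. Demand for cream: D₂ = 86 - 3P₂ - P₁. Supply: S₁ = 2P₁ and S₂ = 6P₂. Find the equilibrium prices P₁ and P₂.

Market 1: 312 - 8P₁ - P₂ = 2P₁ → 10P₁ + P₂ = 312.
Market 2: 9P₂ + P₁ = 86.
Eliminating P₂: 9×(1) − 1×(2) gives 89P₁ = 2722, so P₁ = 2722/89.
Back-substitute into (2): P₂ = (86 − 1×2722/89) / 9 = 548/89.

P₁ = 2722/89, P₂ = 548/89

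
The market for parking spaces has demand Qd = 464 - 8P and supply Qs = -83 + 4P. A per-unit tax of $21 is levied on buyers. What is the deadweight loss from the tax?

Pre-tax equilibrium: P* = 547/12, Q* = 298/3.
Tax on buyers shifts demand to Qd = 464 − 8(P + 21) = 296 - 8P.
296 - 8P = -83 + 4P gives seller price Ps = 379/12; buyers pay Pb = 379/12 + 21 = 631/12.
New quantity: Q = 464 − 8(631/12) = 130/3.
DWL = ½ × 21 × (298/3 − 130/3) = 588.

Deadweight loss = 588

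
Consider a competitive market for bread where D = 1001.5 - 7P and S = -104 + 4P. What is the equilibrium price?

Set D = S: 1001.5 - 7P = -104 + 4P.
1105.5 = 11P, so P* = 100.5.
Q* = 1001.5 − 7(100.5) = 298.

P* = 100.5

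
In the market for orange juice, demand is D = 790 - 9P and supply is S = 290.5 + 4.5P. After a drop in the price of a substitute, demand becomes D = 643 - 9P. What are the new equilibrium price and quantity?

Original equilibrium: P* = 37, Q* = 457.
New equilibrium: 643 - 9P = 290.5 + 4.5P, so 352.5 = 13.5P and P' = 235/9; Q' = 643 − 9(235/9) = 408.

P' = 235/9, Q' = 408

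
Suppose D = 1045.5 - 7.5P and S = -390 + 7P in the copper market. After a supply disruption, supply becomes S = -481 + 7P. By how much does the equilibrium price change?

Original equilibrium: P* = 99, Q* = 303.
New equilibrium: 1045.5 - 7.5P = -481 + 7P, so 1526.5 = 14.5P and P' = 3053/29; Q' = 1045.5 − 7.5(3053/29) = 7422/29.
Change in price: 3053/29 − 99 = 182/29.

ΔP = 182/29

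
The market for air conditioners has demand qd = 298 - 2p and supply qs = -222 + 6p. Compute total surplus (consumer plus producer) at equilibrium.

Total surplus = 9408

Equilibrium: 298 - 2p = -222 + 6p gives p* = 65, q* = 168.
Demand choke price: p = 149; supply starts at p = 37.
CS = ½(149 − 65)(168) = 7056; PS = ½(65 − 37)(168) = 2352.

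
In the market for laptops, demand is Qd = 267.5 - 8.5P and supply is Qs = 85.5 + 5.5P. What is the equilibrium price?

Set Qd = Qs: 267.5 - 8.5P = 85.5 + 5.5P.
182 = 14P, so P* = 13.
Q* = 267.5 − 8.5(13) = 157.

P* = 13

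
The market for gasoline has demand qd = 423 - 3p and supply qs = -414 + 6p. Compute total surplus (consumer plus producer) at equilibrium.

Equilibrium: 423 - 3p = -414 + 6p gives p* = 93, q* = 144.
Demand choke price: p = 141; supply starts at p = 69.
CS = ½(141 − 93)(144) = 3456; PS = ½(93 − 69)(144) = 1728.

Total surplus = 5184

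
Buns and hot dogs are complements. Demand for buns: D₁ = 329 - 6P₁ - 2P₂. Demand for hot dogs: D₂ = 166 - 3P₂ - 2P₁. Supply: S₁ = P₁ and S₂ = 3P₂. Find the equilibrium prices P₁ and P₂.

P₁ = 821/19, P₂ = 252/19

Market 1: 329 - 6P₁ - 2P₂ = P₁ → 7P₁ + 2P₂ = 329.
Market 2: 6P₂ + 2P₁ = 166.
Eliminating P₂: 6×(1) − 2×(2) gives 38P₁ = 1642, so P₁ = 821/19.
Back-substitute into (2): P₂ = (166 − 2×821/19) / 6 = 252/19.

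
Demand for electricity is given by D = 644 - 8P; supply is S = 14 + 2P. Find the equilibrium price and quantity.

Set D = S: 644 - 8P = 14 + 2P.
630 = 10P, so P* = 63.
Q* = 644 − 8(63) = 140.

P* = 63, Q* = 140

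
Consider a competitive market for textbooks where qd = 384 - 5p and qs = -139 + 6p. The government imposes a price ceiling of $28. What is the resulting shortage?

Shortage = 215

Equilibrium price would be p* = 523/11, so the ceiling at 28 binds.
At p = 28: qd = 384 − 5(28) = 244, qs = -139 + 6(28) = 29.
Shortage = 244 − 29 = 215.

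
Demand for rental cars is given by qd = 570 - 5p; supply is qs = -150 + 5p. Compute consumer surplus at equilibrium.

Consumer surplus = 4410

Equilibrium: 570 - 5p = -150 + 5p gives p* = 72, q* = 210.
Demand choke price (qd = 0): p = 114.
CS = ½(114 − 72)(210) = 4410.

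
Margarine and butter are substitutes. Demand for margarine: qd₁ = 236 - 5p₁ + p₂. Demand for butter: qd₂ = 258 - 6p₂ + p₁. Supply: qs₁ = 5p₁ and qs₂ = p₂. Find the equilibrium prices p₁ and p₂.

p₁ = 1910/69, p₂ = 2816/69

Market 1: 236 - 5p₁ + p₂ = 5p₁ → 10p₁ - p₂ = 236.
Market 2: 7p₂ - p₁ = 258.
Eliminating p₂: 7×(1) + 1×(2) gives 69p₁ = 1910, so p₁ = 1910/69.
Back-substitute into (2): p₂ = (258 + 1×1910/69) / 7 = 2816/69.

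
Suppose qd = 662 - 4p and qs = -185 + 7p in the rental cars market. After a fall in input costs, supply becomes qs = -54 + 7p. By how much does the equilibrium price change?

Δp = -131/11

Original equilibrium: p* = 77, q* = 354.
New equilibrium: 662 - 4p = -54 + 7p, so 716 = 11p and p' = 716/11; q' = 662 − 4(716/11) = 4418/11.
Change in price: 716/11 − 77 = -131/11.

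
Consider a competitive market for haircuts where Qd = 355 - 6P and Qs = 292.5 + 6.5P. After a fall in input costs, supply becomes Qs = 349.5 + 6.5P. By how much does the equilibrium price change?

Original equilibrium: P* = 5, Q* = 325.
New equilibrium: 355 - 6P = 349.5 + 6.5P, so 5.5 = 12.5P and P' = 0.44; Q' = 355 − 6(0.44) = 352.36.
Change in price: 0.44 − 5 = -4.56.

ΔP = -4.56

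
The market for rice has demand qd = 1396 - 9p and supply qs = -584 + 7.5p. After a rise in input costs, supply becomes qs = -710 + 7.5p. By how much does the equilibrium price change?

Δp = 84/11

Original equilibrium: p* = 120, q* = 316.
New equilibrium: 1396 - 9p = -710 + 7.5p, so 2106 = 16.5p and p' = 1404/11; q' = 1396 − 9(1404/11) = 2720/11.
Change in price: 1404/11 − 120 = 84/11.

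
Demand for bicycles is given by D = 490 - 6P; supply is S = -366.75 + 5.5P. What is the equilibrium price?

Set D = S: 490 - 6P = -366.75 + 5.5P.
856.75 = 11.5P, so P* = 74.5.
Q* = 490 − 6(74.5) = 43.

P* = 74.5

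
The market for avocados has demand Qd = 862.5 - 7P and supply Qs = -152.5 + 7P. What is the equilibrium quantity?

Set Qd = Qs: 862.5 - 7P = -152.5 + 7P.
1015 = 14P, so P* = 72.5.
Q* = 862.5 − 7(72.5) = 355.

Q* = 355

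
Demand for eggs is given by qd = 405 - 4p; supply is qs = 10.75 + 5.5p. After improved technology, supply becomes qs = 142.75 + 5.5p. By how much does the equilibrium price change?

Δp = -264/19

Original equilibrium: p* = 41.5, q* = 239.
New equilibrium: 405 - 4p = 142.75 + 5.5p, so 262.25 = 9.5p and p' = 1049/38; q' = 405 − 4(1049/38) = 5597/19.
Change in price: 1049/38 − 41.5 = -264/19.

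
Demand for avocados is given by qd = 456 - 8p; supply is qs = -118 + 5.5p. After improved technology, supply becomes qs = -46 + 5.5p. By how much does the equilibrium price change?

Δp = -16/3

Original equilibrium: p* = 1148/27, q* = 3128/27.
New equilibrium: 456 - 8p = -46 + 5.5p, so 502 = 13.5p and p' = 1004/27; q' = 456 − 8(1004/27) = 4280/27.
Change in price: 1004/27 − 1148/27 = -16/3.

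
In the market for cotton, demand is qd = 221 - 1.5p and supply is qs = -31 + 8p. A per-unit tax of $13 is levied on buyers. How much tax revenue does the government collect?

Tax revenue = 40703/19

Pre-tax equilibrium: p* = 504/19, q* = 3443/19.
Tax on buyers shifts demand to qd = 221 − 1.5(p + 13) = 201.5 - 1.5p.
201.5 - 1.5p = -31 + 8p gives seller price ps = 465/19; buyers pay pb = 465/19 + 13 = 712/19.
New quantity: q = 221 − 1.5(712/19) = 3131/19.
Revenue = 13 × 3131/19 = 40703/19.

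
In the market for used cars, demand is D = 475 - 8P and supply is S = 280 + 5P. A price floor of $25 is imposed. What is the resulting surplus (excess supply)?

Equilibrium price would be P* = 15, so the floor at 25 binds.
At P = 25: D = 275, S = 405.
Surplus = 405 − 275 = 130.

Surplus = 130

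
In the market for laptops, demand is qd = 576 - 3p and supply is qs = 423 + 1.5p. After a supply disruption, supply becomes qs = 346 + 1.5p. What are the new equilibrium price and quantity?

Original equilibrium: p* = 34, q* = 474.
New equilibrium: 576 - 3p = 346 + 1.5p, so 230 = 4.5p and p' = 460/9; q' = 576 − 3(460/9) = 1268/3.

p' = 460/9, q' = 1268/3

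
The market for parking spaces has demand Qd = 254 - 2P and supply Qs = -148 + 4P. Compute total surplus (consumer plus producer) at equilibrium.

Total surplus = 5400

Equilibrium: 254 - 2P = -148 + 4P gives P* = 67, Q* = 120.
Demand choke price: P = 127; supply starts at P = 37.
CS = ½(127 − 67)(120) = 3600; PS = ½(67 − 37)(120) = 1800.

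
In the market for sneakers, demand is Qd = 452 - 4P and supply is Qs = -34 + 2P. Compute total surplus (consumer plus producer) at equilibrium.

Total surplus = 6144

Equilibrium: 452 - 4P = -34 + 2P gives P* = 81, Q* = 128.
Demand choke price: P = 113; supply starts at P = 17.
CS = ½(113 − 81)(128) = 2048; PS = ½(81 − 17)(128) = 4096.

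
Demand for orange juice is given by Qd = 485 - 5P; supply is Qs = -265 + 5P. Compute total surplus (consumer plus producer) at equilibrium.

Total surplus = 2420

Equilibrium: 485 - 5P = -265 + 5P gives P* = 75, Q* = 110.
Demand choke price: P = 97; supply starts at P = 53.
CS = ½(97 − 75)(110) = 1210; PS = ½(75 − 53)(110) = 1210.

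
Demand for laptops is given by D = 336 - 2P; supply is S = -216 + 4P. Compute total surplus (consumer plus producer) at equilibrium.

Equilibrium: 336 - 2P = -216 + 4P gives P* = 92, Q* = 152.
Demand choke price: P = 168; supply starts at P = 54.
CS = ½(168 − 92)(152) = 5776; PS = ½(92 − 54)(152) = 2888.

Total surplus = 8664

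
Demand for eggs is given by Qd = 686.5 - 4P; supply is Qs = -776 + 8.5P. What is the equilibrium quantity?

Set Qd = Qs: 686.5 - 4P = -776 + 8.5P.
1462.5 = 12.5P, so P* = 117.
Q* = 686.5 − 4(117) = 218.5.

Q* = 218.5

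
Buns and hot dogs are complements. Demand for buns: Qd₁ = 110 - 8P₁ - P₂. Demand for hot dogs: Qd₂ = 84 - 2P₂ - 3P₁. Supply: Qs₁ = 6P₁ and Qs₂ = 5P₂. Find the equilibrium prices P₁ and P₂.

Market 1: 110 - 8P₁ - P₂ = 6P₁ → 14P₁ + P₂ = 110.
Market 2: 7P₂ + 3P₁ = 84.
Eliminating P₂: 7×(1) − 1×(2) gives 95P₁ = 686, so P₁ = 686/95.
Back-substitute into (2): P₂ = (84 − 3×686/95) / 7 = 846/95.

P₁ = 686/95, P₂ = 846/95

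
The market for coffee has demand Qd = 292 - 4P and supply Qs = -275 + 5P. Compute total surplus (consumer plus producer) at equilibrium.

Equilibrium: 292 - 4P = -275 + 5P gives P* = 63, Q* = 40.
Demand choke price: P = 73; supply starts at P = 55.
CS = ½(73 − 63)(40) = 200; PS = ½(63 − 55)(40) = 160.

Total surplus = 360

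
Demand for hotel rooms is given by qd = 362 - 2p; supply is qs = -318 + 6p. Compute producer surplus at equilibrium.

Equilibrium: 362 - 2p = -318 + 6p gives p* = 85, q* = 192.
Supply starts at p = 53 (where qs = 0).
PS = ½(85 − 53)(192) = 3072.

Producer surplus = 3072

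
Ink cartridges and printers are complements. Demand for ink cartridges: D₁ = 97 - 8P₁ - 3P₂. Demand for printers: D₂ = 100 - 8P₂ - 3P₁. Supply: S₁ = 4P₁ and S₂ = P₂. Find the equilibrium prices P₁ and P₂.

Market 1: 97 - 8P₁ - 3P₂ = 4P₁ → 12P₁ + 3P₂ = 97.
Market 2: 9P₂ + 3P₁ = 100.
Eliminating P₂: 9×(1) − 3×(2) gives 99P₁ = 573, so P₁ = 191/33.
Back-substitute into (2): P₂ = (100 − 3×191/33) / 9 = 101/11.

P₁ = 191/33, P₂ = 101/11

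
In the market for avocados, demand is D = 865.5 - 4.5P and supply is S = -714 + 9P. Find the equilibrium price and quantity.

Set D = S: 865.5 - 4.5P = -714 + 9P.
1579.5 = 13.5P, so P* = 117.
Q* = 865.5 − 4.5(117) = 339.

P* = 117, Q* = 339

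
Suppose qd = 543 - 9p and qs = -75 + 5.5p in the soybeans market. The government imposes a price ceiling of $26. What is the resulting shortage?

Shortage = 241

Equilibrium price would be p* = 1236/29, so the ceiling at 26 binds.
At p = 26: qd = 543 − 9(26) = 309, qs = -75 + 5.5(26) = 68.
Shortage = 309 − 68 = 241.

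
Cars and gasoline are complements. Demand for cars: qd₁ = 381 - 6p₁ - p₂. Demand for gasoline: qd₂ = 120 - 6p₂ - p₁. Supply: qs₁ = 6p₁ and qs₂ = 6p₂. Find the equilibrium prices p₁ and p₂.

Market 1: 381 - 6p₁ - p₂ = 6p₁ → 12p₁ + p₂ = 381.
Market 2: 12p₂ + p₁ = 120.
Eliminating p₂: 12×(1) − 1×(2) gives 143p₁ = 4452, so p₁ = 4452/143.
Back-substitute into (2): p₂ = (120 − 1×4452/143) / 12 = 1059/143.

p₁ = 4452/143, p₂ = 1059/143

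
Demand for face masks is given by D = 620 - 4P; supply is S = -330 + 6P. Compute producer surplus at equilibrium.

Equilibrium: 620 - 4P = -330 + 6P gives P* = 95, Q* = 240.
Supply starts at P = 55 (where S = 0).
PS = ½(95 − 55)(240) = 4800.

Producer surplus = 4800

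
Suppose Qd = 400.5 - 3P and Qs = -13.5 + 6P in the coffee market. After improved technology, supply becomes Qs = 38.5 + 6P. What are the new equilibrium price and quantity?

P' = 362/9, Q' = 1679/6

Original equilibrium: P* = 46, Q* = 262.5.
New equilibrium: 400.5 - 3P = 38.5 + 6P, so 362 = 9P and P' = 362/9; Q' = 400.5 − 3(362/9) = 1679/6.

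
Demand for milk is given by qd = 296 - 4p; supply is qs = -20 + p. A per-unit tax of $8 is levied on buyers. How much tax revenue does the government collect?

Pre-tax equilibrium: p* = 63.2, q* = 43.2.
Tax on buyers shifts demand to qd = 296 − 4(p + 8) = 264 - 4p.
264 - 4p = -20 + p gives seller price ps = 56.8; buyers pay pb = 56.8 + 8 = 64.8.
New quantity: q = 296 − 4(64.8) = 36.8.
Revenue = 8 × 36.8 = 294.4.

Tax revenue = 294.4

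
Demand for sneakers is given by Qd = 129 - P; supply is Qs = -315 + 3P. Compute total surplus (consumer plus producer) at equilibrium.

Equilibrium: 129 - P = -315 + 3P gives P* = 111, Q* = 18.
Demand choke price: P = 129; supply starts at P = 105.
CS = ½(129 − 111)(18) = 162; PS = ½(111 − 105)(18) = 54.

Total surplus = 216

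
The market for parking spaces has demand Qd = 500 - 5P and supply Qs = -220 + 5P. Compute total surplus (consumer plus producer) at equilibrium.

Equilibrium: 500 - 5P = -220 + 5P gives P* = 72, Q* = 140.
Demand choke price: P = 100; supply starts at P = 44.
CS = ½(100 − 72)(140) = 1960; PS = ½(72 − 44)(140) = 1960.

Total surplus = 3920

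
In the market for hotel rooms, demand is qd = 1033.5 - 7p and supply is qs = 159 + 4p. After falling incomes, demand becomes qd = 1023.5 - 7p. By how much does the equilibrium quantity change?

Δq = -40/11

Original equilibrium: p* = 79.5, q* = 477.
New equilibrium: 1023.5 - 7p = 159 + 4p, so 864.5 = 11p and p' = 1729/22; q' = 1023.5 − 7(1729/22) = 5207/11.
Change in quantity: 5207/11 − 477 = -40/11.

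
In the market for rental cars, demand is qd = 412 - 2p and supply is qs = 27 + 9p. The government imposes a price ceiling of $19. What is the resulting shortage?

Shortage = 176

Equilibrium price would be p* = 35, so the ceiling at 19 binds.
At p = 19: qd = 412 − 2(19) = 374, qs = 27 + 9(19) = 198.
Shortage = 374 − 198 = 176.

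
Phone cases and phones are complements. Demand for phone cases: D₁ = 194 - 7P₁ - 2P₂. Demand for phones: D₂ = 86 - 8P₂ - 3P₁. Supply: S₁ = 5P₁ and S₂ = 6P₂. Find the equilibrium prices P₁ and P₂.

P₁ = 424/27, P₂ = 25/9

Market 1: 194 - 7P₁ - 2P₂ = 5P₁ → 12P₁ + 2P₂ = 194.
Market 2: 14P₂ + 3P₁ = 86.
Eliminating P₂: 14×(1) − 2×(2) gives 162P₁ = 2544, so P₁ = 424/27.
Back-substitute into (2): P₂ = (86 − 3×424/27) / 14 = 25/9.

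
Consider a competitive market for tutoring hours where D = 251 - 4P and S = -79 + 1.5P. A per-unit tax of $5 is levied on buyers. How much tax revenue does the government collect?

Pre-tax equilibrium: P* = 60, Q* = 11.
Tax on buyers shifts demand to D = 251 − 4(P + 5) = 231 - 4P.
231 - 4P = -79 + 1.5P gives seller price Ps = 620/11; buyers pay Pb = 620/11 + 5 = 675/11.
New quantity: Q = 251 − 4(675/11) = 61/11.
Revenue = 5 × 61/11 = 305/11.

Tax revenue = 305/11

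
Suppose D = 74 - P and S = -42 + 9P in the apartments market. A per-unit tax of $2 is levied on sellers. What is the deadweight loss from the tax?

Pre-tax equilibrium: P* = 11.6, Q* = 62.4.
Tax on sellers shifts supply to S = -42 + 9(P − 2) = -60 + 9P.
74 - P = -60 + 9P gives buyer price Pb = 13.4; sellers receive Ps = 13.4 − 2 = 11.4.
New quantity: Q = 74 − 1(13.4) = 60.6.
DWL = ½ × 2 × (62.4 − 60.6) = 1.8.

Deadweight loss = 1.8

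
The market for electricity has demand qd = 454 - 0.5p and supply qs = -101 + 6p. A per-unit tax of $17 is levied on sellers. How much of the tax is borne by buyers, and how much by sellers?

Pre-tax equilibrium: p* = 1110/13, q* = 5347/13.
Tax on sellers shifts supply to qs = -101 + 6(p − 17) = -203 + 6p.
454 - 0.5p = -203 + 6p gives buyer price pb = 1314/13; sellers receive ps = 1314/13 − 17 = 1093/13.
New quantity: q = 454 − 0.5(1314/13) = 5245/13.
Buyer burden = 1314/13 − 1110/13 = 204/13; seller burden = 1110/13 − 1093/13 = 17/13.

Buyers bear 204/13, sellers bear 17/13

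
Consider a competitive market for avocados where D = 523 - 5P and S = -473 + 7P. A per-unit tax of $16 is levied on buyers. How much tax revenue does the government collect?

Tax revenue = 2944/3

Pre-tax equilibrium: P* = 83, Q* = 108.
Tax on buyers shifts demand to D = 523 − 5(P + 16) = 443 - 5P.
443 - 5P = -473 + 7P gives seller price Ps = 229/3; buyers pay Pb = 229/3 + 16 = 277/3.
New quantity: Q = 523 − 5(277/3) = 184/3.
Revenue = 16 × 184/3 = 2944/3.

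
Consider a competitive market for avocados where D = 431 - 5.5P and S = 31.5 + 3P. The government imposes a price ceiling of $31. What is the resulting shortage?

Equilibrium price would be P* = 47, so the ceiling at 31 binds.
At P = 31: D = 431 − 5.5(31) = 260.5, S = 31.5 + 3(31) = 124.5.
Shortage = 260.5 − 124.5 = 136.

Shortage = 136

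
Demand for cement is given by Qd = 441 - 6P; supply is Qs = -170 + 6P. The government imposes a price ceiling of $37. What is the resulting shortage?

Equilibrium price would be P* = 611/12, so the ceiling at 37 binds.
At P = 37: Qd = 441 − 6(37) = 219, Qs = -170 + 6(37) = 52.
Shortage = 219 − 52 = 167.

Shortage = 167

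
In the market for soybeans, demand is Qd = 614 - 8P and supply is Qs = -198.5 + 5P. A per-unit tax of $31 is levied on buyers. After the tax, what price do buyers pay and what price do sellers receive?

Pre-tax equilibrium: P* = 62.5, Q* = 114.
Tax on buyers shifts demand to Qd = 614 − 8(P + 31) = 366 - 8P.
366 - 8P = -198.5 + 5P gives seller price Ps = 1129/26; buyers pay Pb = 1129/26 + 31 = 1935/26.
New quantity: Q = 614 − 8(1935/26) = 242/13.

Buyers pay 1935/26, sellers receive 1129/26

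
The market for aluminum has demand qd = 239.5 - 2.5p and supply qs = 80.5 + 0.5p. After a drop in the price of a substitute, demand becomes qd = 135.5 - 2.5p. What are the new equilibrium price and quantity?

Original equilibrium: p* = 53, q* = 107.
New equilibrium: 135.5 - 2.5p = 80.5 + 0.5p, so 55 = 3p and p' = 55/3; q' = 135.5 − 2.5(55/3) = 269/3.

p' = 55/3, q' = 269/3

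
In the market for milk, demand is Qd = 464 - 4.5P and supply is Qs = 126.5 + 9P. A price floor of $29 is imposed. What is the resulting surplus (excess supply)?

Equilibrium price would be P* = 25, so the floor at 29 binds.
At P = 29: Qd = 333.5, Qs = 387.5.
Surplus = 387.5 − 333.5 = 54.

Surplus = 54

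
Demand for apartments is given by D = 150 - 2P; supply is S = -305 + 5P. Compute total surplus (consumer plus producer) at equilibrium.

Total surplus = 140

Equilibrium: 150 - 2P = -305 + 5P gives P* = 65, Q* = 20.
Demand choke price: P = 75; supply starts at P = 61.
CS = ½(75 − 65)(20) = 100; PS = ½(65 − 61)(20) = 40.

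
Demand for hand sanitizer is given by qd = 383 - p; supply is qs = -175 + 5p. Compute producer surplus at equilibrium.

Producer surplus = 8410

Equilibrium: 383 - p = -175 + 5p gives p* = 93, q* = 290.
Supply starts at p = 35 (where qs = 0).
PS = ½(93 − 35)(290) = 8410.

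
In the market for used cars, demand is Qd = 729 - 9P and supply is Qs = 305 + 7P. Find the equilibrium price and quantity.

P* = 26.5, Q* = 490.5

Set Qd = Qs: 729 - 9P = 305 + 7P.
424 = 16P, so P* = 26.5.
Q* = 729 − 9(26.5) = 490.5.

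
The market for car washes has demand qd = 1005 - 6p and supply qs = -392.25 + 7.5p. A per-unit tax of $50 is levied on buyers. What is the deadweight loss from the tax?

Deadweight loss = 12500/3

Pre-tax equilibrium: p* = 103.5, q* = 384.
Tax on buyers shifts demand to qd = 1005 − 6(p + 50) = 705 - 6p.
705 - 6p = -392.25 + 7.5p gives seller price ps = 1463/18; buyers pay pb = 1463/18 + 50 = 2363/18.
New quantity: q = 1005 − 6(2363/18) = 652/3.
DWL = ½ × 50 × (384 − 652/3) = 12500/3.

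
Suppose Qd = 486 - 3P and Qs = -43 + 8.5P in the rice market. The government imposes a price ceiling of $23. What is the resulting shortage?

Equilibrium price would be P* = 46, so the ceiling at 23 binds.
At P = 23: Qd = 486 − 3(23) = 417, Qs = -43 + 8.5(23) = 152.5.
Shortage = 417 − 152.5 = 264.5.

Shortage = 264.5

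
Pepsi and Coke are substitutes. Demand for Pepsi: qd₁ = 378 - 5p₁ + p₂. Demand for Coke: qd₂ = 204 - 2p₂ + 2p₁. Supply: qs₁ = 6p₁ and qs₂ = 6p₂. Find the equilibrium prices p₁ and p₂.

p₁ = 1614/43, p₂ = 1500/43

Market 1: 378 - 5p₁ + p₂ = 6p₁ → 11p₁ - p₂ = 378.
Market 2: 8p₂ - 2p₁ = 204.
Eliminating p₂: 8×(1) + 1×(2) gives 86p₁ = 3228, so p₁ = 1614/43.
Back-substitute into (2): p₂ = (204 + 2×1614/43) / 8 = 1500/43.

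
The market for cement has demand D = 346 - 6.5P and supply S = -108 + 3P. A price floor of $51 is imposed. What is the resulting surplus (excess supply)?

Equilibrium price would be P* = 908/19, so the floor at 51 binds.
At P = 51: D = 14.5, S = 45.
Surplus = 45 − 14.5 = 30.5.

Surplus = 30.5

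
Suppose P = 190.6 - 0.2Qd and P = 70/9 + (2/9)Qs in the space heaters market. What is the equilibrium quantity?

Q* = 433

Set the two price expressions equal: 190.6 - 0.2Q = 70/9 + (2/9)Q.
8227/45 = (19/45)Q, so Q* = 433.
P* = 190.6 − (0.2)(433) = 104.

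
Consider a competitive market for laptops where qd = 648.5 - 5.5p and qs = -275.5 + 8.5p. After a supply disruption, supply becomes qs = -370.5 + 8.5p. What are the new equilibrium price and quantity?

Original equilibrium: p* = 66, q* = 285.5.
New equilibrium: 648.5 - 5.5p = -370.5 + 8.5p, so 1019 = 14p and p' = 1019/14; q' = 648.5 − 5.5(1019/14) = 6949/28.

p' = 1019/14, q' = 6949/28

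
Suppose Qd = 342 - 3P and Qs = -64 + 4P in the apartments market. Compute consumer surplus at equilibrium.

Equilibrium: 342 - 3P = -64 + 4P gives P* = 58, Q* = 168.
Demand choke price (Qd = 0): P = 114.
CS = ½(114 − 58)(168) = 4704.

Consumer surplus = 4704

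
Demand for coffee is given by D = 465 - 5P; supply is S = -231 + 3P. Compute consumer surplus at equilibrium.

Consumer surplus = 90

Equilibrium: 465 - 5P = -231 + 3P gives P* = 87, Q* = 30.
Demand choke price (D = 0): P = 93.
CS = ½(93 − 87)(30) = 90.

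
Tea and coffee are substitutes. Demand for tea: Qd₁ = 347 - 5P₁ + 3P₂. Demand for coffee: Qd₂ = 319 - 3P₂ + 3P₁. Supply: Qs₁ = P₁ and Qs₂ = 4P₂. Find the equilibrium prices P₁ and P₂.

P₁ = 3386/33, P₂ = 985/11

Market 1: 347 - 5P₁ + 3P₂ = P₁ → 6P₁ - 3P₂ = 347.
Market 2: 7P₂ - 3P₁ = 319.
Eliminating P₂: 7×(1) + 3×(2) gives 33P₁ = 3386, so P₁ = 3386/33.
Back-substitute into (2): P₂ = (319 + 3×3386/33) / 7 = 985/11.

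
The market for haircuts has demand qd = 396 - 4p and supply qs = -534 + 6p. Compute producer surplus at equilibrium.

Equilibrium: 396 - 4p = -534 + 6p gives p* = 93, q* = 24.
Supply starts at p = 89 (where qs = 0).
PS = ½(93 − 89)(24) = 48.

Producer surplus = 48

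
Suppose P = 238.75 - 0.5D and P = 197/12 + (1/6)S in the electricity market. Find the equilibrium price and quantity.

P* = 72, Q* = 333.5

Set the two price expressions equal: 238.75 - 0.5Q = 197/12 + (1/6)Q.
667/3 = (2/3)Q, so Q* = 333.5.
P* = 238.75 − (0.5)(333.5) = 72.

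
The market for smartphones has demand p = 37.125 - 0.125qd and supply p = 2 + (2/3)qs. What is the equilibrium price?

Set the two price expressions equal: 37.125 - 0.125q = 2 + (2/3)q.
35.125 = (19/24)q, so q* = 843/19.
p* = 37.125 − (0.125)(843/19) = 600/19.

p* = 600/19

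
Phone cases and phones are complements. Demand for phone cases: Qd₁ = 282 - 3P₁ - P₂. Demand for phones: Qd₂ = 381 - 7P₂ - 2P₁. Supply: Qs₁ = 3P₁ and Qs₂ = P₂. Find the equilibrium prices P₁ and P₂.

Market 1: 282 - 3P₁ - P₂ = 3P₁ → 6P₁ + P₂ = 282.
Market 2: 8P₂ + 2P₁ = 381.
Eliminating P₂: 8×(1) − 1×(2) gives 46P₁ = 1875, so P₁ = 1875/46.
Back-substitute into (2): P₂ = (381 − 2×1875/46) / 8 = 861/23.

P₁ = 1875/46, P₂ = 861/23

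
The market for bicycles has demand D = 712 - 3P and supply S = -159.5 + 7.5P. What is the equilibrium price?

Set D = S: 712 - 3P = -159.5 + 7.5P.
871.5 = 10.5P, so P* = 83.
Q* = 712 − 3(83) = 463.

P* = 83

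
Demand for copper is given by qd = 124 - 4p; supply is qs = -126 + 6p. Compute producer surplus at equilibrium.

Equilibrium: 124 - 4p = -126 + 6p gives p* = 25, q* = 24.
Supply starts at p = 21 (where qs = 0).
PS = ½(25 − 21)(24) = 48.

Producer surplus = 48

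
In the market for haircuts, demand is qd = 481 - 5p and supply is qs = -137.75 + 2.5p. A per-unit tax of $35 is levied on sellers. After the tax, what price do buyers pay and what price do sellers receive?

Buyers pay 565/6, sellers receive 355/6

Pre-tax equilibrium: p* = 82.5, q* = 68.5.
Tax on sellers shifts supply to qs = -137.75 + 2.5(p − 35) = -225.25 + 2.5p.
481 - 5p = -225.25 + 2.5p gives buyer price pb = 565/6; sellers receive ps = 565/6 − 35 = 355/6.
New quantity: q = 481 − 5(565/6) = 61/6.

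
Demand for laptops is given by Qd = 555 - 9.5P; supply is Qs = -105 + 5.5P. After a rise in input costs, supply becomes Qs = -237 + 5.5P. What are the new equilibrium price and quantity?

P' = 52.8, Q' = 53.4

Original equilibrium: P* = 44, Q* = 137.
New equilibrium: 555 - 9.5P = -237 + 5.5P, so 792 = 15P and P' = 52.8; Q' = 555 − 9.5(52.8) = 53.4.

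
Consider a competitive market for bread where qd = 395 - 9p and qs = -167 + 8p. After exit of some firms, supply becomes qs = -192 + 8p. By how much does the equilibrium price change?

Original equilibrium: p* = 562/17, q* = 1657/17.
New equilibrium: 395 - 9p = -192 + 8p, so 587 = 17p and p' = 587/17; q' = 395 − 9(587/17) = 1432/17.
Change in price: 587/17 − 562/17 = 25/17.

Δp = 25/17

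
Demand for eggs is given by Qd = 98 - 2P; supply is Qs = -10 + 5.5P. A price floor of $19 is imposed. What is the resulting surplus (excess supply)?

Surplus = 34.5

Equilibrium price would be P* = 14.4, so the floor at 19 binds.
At P = 19: Qd = 60, Qs = 94.5.
Surplus = 94.5 − 60 = 34.5.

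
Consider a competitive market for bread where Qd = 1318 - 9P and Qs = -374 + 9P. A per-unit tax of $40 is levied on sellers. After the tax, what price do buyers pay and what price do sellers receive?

Buyers pay $114, sellers receive $74

Pre-tax equilibrium: P* = 94, Q* = 472.
Tax on sellers shifts supply to Qs = -374 + 9(P − 40) = -734 + 9P.
1318 - 9P = -734 + 9P gives buyer price Pb = 114; sellers receive Ps = 114 − 40 = 74.
New quantity: Q = 1318 − 9(114) = 292.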